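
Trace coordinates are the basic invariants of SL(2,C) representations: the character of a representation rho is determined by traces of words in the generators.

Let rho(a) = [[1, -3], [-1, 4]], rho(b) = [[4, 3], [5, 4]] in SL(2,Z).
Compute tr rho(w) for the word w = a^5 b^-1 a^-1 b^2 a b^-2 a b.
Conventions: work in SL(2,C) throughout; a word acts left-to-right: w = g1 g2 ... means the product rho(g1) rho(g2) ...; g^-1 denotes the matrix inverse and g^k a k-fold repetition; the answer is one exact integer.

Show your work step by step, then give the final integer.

rho(a) = [[1, -3], [-1, 4]]
... * rho(a) = [[1, -3], [-1, 4]]  ->  [[4, -15], [-5, 19]]
... * rho(a) = [[1, -3], [-1, 4]]  ->  [[19, -72], [-24, 91]]
... * rho(a) = [[1, -3], [-1, 4]]  ->  [[91, -345], [-115, 436]]
... * rho(a) = [[1, -3], [-1, 4]]  ->  [[436, -1653], [-551, 2089]]
... * rho(b^-1) = [[4, -3], [-5, 4]]  ->  [[10009, -7920], [-12649, 10009]]
... * rho(a^-1) = [[4, 3], [1, 1]]  ->  [[32116, 22107], [-40587, -27938]]
... * rho(b) = [[4, 3], [5, 4]]  ->  [[238999, 184776], [-302038, -233513]]
... * rho(b) = [[4, 3], [5, 4]]  ->  [[1879876, 1456101], [-2375717, -1840166]]
... * rho(a) = [[1, -3], [-1, 4]]  ->  [[423775, 184776], [-535551, -233513]]
... * rho(b^-1) = [[4, -3], [-5, 4]]  ->  [[771220, -532221], [-974639, 672601]]
... * rho(b^-1) = [[4, -3], [-5, 4]]  ->  [[5745985, -4442544], [-7261561, 5614321]]
... * rho(a) = [[1, -3], [-1, 4]]  ->  [[10188529, -35008131], [-12875882, 44241967]]
... * rho(b) = [[4, 3], [5, 4]]  ->  [[-134286539, -109466937], [169706307, 138340222]]
tr = -134286539 + 138340222 = 4053683

4053683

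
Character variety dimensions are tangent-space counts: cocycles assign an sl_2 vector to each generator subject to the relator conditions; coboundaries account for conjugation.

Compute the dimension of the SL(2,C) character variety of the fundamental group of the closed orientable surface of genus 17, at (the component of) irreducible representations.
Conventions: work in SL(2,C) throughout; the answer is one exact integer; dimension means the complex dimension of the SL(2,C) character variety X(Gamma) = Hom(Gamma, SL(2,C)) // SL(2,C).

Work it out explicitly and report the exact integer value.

The genus-17 surface group: 2g = 34 generators, one relator prod [a_i, b_i].
Unconstrained cocycle data is one sl_2 vector per generator (102 dimensions), cut by the relator condition d_2(z) = 0.
d_2 is surjective at irreducible rho (its cokernel H^2 is dual to H^0 = 0), so dim Z^1 = 102 - 3 = 99.
As always at irreducible rho, dim B^1 = 3.
Hence dim X = 99 - 3 = 96.

96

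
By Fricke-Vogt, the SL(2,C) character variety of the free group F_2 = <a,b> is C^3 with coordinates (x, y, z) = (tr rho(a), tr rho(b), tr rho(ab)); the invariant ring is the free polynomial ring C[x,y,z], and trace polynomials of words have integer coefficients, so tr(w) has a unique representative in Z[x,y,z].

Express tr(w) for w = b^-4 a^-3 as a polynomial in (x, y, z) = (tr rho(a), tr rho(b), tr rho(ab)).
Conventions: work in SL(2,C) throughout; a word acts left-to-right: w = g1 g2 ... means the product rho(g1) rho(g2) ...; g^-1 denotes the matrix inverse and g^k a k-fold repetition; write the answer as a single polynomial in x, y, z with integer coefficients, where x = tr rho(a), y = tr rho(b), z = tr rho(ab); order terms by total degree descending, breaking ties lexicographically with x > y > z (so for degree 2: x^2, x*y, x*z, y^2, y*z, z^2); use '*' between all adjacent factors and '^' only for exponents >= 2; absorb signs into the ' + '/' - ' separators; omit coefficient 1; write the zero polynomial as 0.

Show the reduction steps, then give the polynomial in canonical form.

x^2*y^3*z - x^3*y^2 - x*y^4 - 2*x^2*y*z - y^3*z + x^3 + 5*x*y^2 + 2*y*z - 3*x

tr(b^-1) = tr(b) = y
tr(b^-1 a) = tr(a) * tr(b) - tr(a b) = x*y - z
tr(b^-1 a^-1) = tr(b^-1) * tr(a) - tr(b^-1 a) = z
tr(b^-1 a^-2) = tr(b^-1 a^-1) * tr(a) - tr(b^-1) = x*z - y
next, tr(a^-2) = tr(a^-1) * tr(a) - tr(1) = x^2 - 2
and tr(b^-1 a^-2 b^-1) = tr(b^-1 a^-2) * tr(b) - tr(b^-1 a^-2 b) = x*y*z - x^2 - y^2 + 2
next, tr(a^-2 b^-3) = tr(b^-1 a^-2 b^-1) * tr(b) - tr(b^-1 a^-2) = x*y^2*z - x^2*y - y^3 - x*z + 3*y
and tr(b^-2) = tr(b^-1) * tr(b) - tr(1) = y^2 - 2
tr(b^-3) = tr(b^-2) * tr(b) - tr(b^-1) = y^3 - 3*y
tr(b^-1 a b^-1) = tr(b^-1 a) * tr(b) - tr(b^-1 a b) = x*y^2 - y*z - x
tr(b^-3 a) = tr(b^-1 a b^-1) * tr(b) - tr(b^-1 a) = x*y^3 - y^2*z - 2*x*y + z
tr(a^-1 b^-3) = tr(b^-3) * tr(a) - tr(b^-3 a) = y^2*z - x*y - z
tr(b^-1 a^-3 b^-2) = tr(a^-2 b^-3) * tr(a) - tr(a^-2 b^-3 a) = x^2*y^2*z - x^3*y - x*y^3 - x^2*z - y^2*z + 4*x*y + z
next, tr(b^-1 a^-3) = tr(a^-2 b^-1) * tr(a) - tr(a^-2 b^-1 a) = x^2*z - x*y - z
tr(a^-3) = tr(a^-2) * tr(a) - tr(a^-1) = x^3 - 3*x
tr(b^-1 a^-3 b^-1) = tr(b^-1 a^-3) * tr(b) - tr(b^-1 a^-3 b) = x^2*y*z - x^3 - x*y^2 - y*z + 3*x
next, tr(b^-4 a^-3) = tr(b^-1 a^-3 b^-2) * tr(b) - tr(b^-1 a^-3 b^-1) = x^2*y^3*z - x^3*y^2 - x*y^4 - 2*x^2*y*z - y^3*z + x^3 + 5*x*y^2 + 2*y*z - 3*x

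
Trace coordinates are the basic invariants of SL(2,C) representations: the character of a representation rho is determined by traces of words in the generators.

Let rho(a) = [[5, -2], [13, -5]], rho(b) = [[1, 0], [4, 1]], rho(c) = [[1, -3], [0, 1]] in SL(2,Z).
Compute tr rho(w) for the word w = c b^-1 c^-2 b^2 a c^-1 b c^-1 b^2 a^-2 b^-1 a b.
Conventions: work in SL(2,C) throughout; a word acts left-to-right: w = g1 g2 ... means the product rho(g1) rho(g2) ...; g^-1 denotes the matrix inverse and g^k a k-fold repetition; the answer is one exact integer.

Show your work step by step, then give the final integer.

rho(c) = [[1, -3], [0, 1]]
... * rho(b^-1) = [[1, 0], [-4, 1]]  ->  [[13, -3], [-4, 1]]
... * rho(c^-1) = [[1, 3], [0, 1]]  ->  [[13, 36], [-4, -11]]
... * rho(c^-1) = [[1, 3], [0, 1]]  ->  [[13, 75], [-4, -23]]
... * rho(b) = [[1, 0], [4, 1]]  ->  [[313, 75], [-96, -23]]
... * rho(b) = [[1, 0], [4, 1]]  ->  [[613, 75], [-188, -23]]
... * rho(a) = [[5, -2], [13, -5]]  ->  [[4040, -1601], [-1239, 491]]
... * rho(c^-1) = [[1, 3], [0, 1]]  ->  [[4040, 10519], [-1239, -3226]]
... * rho(b) = [[1, 0], [4, 1]]  ->  [[46116, 10519], [-14143, -3226]]
... * rho(c^-1) = [[1, 3], [0, 1]]  ->  [[46116, 148867], [-14143, -45655]]
... * rho(b) = [[1, 0], [4, 1]]  ->  [[641584, 148867], [-196763, -45655]]
... * rho(b) = [[1, 0], [4, 1]]  ->  [[1237052, 148867], [-379383, -45655]]
... * rho(a^-1) = [[-5, 2], [-13, 5]]  ->  [[-8120531, 3218439], [2490430, -987041]]
... * rho(a^-1) = [[-5, 2], [-13, 5]]  ->  [[-1237052, -148867], [379383, 45655]]
... * rho(b^-1) = [[1, 0], [-4, 1]]  ->  [[-641584, -148867], [196763, 45655]]
... * rho(a) = [[5, -2], [13, -5]]  ->  [[-5143191, 2027503], [1577330, -621801]]
... * rho(b) = [[1, 0], [4, 1]]  ->  [[2966821, 2027503], [-909874, -621801]]
tr = 2966821 + -621801 = 2345020

2345020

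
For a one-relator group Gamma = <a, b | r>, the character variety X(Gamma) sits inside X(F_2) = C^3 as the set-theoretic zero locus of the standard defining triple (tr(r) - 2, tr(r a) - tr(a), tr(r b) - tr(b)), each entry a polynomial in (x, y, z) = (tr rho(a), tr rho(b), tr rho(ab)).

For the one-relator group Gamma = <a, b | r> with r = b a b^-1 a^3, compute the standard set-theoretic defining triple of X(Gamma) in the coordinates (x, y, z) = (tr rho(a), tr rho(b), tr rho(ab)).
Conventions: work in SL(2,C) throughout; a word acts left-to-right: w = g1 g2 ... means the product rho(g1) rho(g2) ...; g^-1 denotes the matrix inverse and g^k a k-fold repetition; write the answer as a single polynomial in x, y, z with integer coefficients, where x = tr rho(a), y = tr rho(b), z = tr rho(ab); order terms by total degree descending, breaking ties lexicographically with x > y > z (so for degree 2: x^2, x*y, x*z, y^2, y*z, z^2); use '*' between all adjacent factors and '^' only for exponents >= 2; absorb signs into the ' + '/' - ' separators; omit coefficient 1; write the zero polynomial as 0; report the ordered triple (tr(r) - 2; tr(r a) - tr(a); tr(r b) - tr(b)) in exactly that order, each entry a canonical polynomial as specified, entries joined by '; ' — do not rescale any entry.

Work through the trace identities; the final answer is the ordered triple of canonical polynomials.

x^3*y*z - x^2*y^2 - x^2*z^2 - x*y*z + x^2 + y^2 + z^2 - 4; x^4*y*z - x^3*y^2 - x^3*z^2 - 2*x^2*y*z + x^3 + 2*x*y^2 + 2*x*z^2 - 4*x; x^3*y^2*z - x^4*y - x^2*y^3 - x^2*y*z^2 + x^3*z - x*y^2*z + 4*x^2*y + y^3 + y*z^2 - 2*x*z - 4*y

tr(b a^2) = tr(a)*tr(b a) - tr(b)  (reduce the a square) = x*z - y
tr(a b a^2) = tr(a)*tr(b a^2) - tr(b a)  (reduce the a square) = x^2*z - x*y - z
tr(a^3 b a) = tr(a)*tr(a b a^2) - tr(a b a)  (reduce the a square) = x^3*z - x^2*y - 2*x*z + y
tr(b a b a) = tr(a b)*tr(a b) - tr(1)  (split on a) = z^2 - 2
tr(b a b) = tr(b)*tr(a b) - tr(a)  (reduce the b square) = y*z - x
tr(a b a b a) = tr(a)*tr(b a b a) - tr(b a b)  (reduce the a square) = x*z^2 - y*z - x
tr(a^3 b a b) = tr(a)*tr(a b a b a) - tr(a b a b)  (reduce the a square) = x^2*z^2 - x*y*z - x^2 - z^2 + 2
tr(b a b^-1 a^3) = tr(a^3 b a)*tr(b) - tr(a^3 b a b)  (eliminate b^-1) = x^3*y*z - x^2*y^2 - x^2*z^2 - x*y*z + x^2 + y^2 + z^2 - 2
tr(a^4 b a) = tr(a)*tr(b a^4) - tr(b a^3)   [square of a] = x^4*z - x^3*y - 3*x^2*z + 2*x*y + z
tr(a^4 b a b) = tr(a)*tr(a^2 b a b a) - tr(a^2 b a b)   [square of a] = x^3*z^2 - x^2*y*z - x^3 - 2*x*z^2 + y*z + 3*x
tr(b a b^-1 a^4) = tr(a^4 b a)*tr(b) - tr(a^4 b a b)   [inverse elimination on b] = x^4*y*z - x^3*y^2 - x^3*z^2 - 2*x^2*y*z + x^3 + 2*x*y^2 + 2*x*z^2 - 3*x
tr(a^2) = tr(a)*tr(a) - tr(1) = x^2 - 2
tr(a^3) = tr(a)*tr(a^2) - tr(a) = x^3 - 3*x
tr(a^4) = tr(a)*tr(a^3) - tr(a^2) = x^4 - 4*x^2 + 2
tr(a^3 b^2 a) = tr(b)*tr(a^4 b) - tr(a^4) = x^3*y*z - x^4 - x^2*y^2 - 2*x*y*z + 4*x^2 + y^2 - 2
tr(a^3 b^2 a b) = tr(b)*tr(a b a^3 b) - tr(a b a^3) = x^2*y*z^2 - x^3*z - x*y^2*z - y*z^2 + 2*x*z + y
tr(b a b^-1 a^3 b) = tr(a^3 b^2 a)*tr(b) - tr(a^3 b^2 a b) = x^3*y^2*z - x^4*y - x^2*y^3 - x^2*y*z^2 + x^3*z - x*y^2*z + 4*x^2*y + y^3 + y*z^2 - 2*x*z - 3*y
assemble the triple (tr(r) - 2; tr(r a) - x; tr(r b) - y)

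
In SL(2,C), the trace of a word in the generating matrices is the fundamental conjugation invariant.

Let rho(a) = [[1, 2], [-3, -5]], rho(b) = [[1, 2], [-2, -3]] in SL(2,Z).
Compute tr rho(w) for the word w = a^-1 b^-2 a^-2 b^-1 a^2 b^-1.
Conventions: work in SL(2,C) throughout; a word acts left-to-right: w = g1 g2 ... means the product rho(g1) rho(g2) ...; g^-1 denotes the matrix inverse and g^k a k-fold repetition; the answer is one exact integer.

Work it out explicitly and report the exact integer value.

rho(a^-1) = [[-5, -2], [3, 1]]
... * rho(b^-1) = [[-3, -2], [2, 1]]  ->  [[11, 8], [-7, -5]]
... * rho(b^-1) = [[-3, -2], [2, 1]]  ->  [[-17, -14], [11, 9]]
... * rho(a^-1) = [[-5, -2], [3, 1]]  ->  [[43, 20], [-28, -13]]
... * rho(a^-1) = [[-5, -2], [3, 1]]  ->  [[-155, -66], [101, 43]]
... * rho(b^-1) = [[-3, -2], [2, 1]]  ->  [[333, 244], [-217, -159]]
... * rho(a) = [[1, 2], [-3, -5]]  ->  [[-399, -554], [260, 361]]
... * rho(a) = [[1, 2], [-3, -5]]  ->  [[1263, 1972], [-823, -1285]]
... * rho(b^-1) = [[-3, -2], [2, 1]]  ->  [[155, -554], [-101, 361]]
tr = 155 + 361 = 516

516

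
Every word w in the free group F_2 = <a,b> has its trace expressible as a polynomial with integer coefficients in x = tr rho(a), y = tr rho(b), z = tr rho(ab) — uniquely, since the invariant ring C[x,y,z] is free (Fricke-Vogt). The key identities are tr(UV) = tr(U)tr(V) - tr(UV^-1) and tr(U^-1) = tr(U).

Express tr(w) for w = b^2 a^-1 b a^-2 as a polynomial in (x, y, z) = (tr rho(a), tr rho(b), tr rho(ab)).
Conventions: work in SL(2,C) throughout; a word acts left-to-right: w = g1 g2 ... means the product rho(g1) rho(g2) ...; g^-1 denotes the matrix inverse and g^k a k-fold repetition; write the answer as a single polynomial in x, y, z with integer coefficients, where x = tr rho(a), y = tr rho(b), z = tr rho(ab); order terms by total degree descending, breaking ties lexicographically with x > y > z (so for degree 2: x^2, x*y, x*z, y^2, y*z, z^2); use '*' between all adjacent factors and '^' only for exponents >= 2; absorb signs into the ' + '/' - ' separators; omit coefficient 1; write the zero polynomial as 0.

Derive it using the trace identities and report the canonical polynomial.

trace(b^2) = trace(b) trace(b) - trace(1)  (reduce the b square) = y^2 - 2
trace(b^3) = trace(b) trace(b^2) - trace(b)  (reduce the b square) = y^3 - 3*y
trace(a b^2) = trace(b) trace(a b) - trace(a)  (reduce the b square) = y*z - x
trace(b^3 a) = trace(b) trace(a b^2) - trace(a b)  (reduce the b square) = y^2*z - x*y - z
trace(b^2 a^-1 b) = trace(b^3) trace(a) - trace(b^3 a)  (eliminate a^-1) = x*y^3 - y^2*z - 2*x*y + z
trace(a b a b) = trace(b a) trace(b a) - trace(1)  (split on b) = z^2 - 2
trace(a b a) = trace(a) trace(b a) - trace(b)  (reduce the a square) = x*z - y
trace(b a b^2 a) = trace(b) trace(a b a b) - trace(a b a)  (reduce the b square) = y*z^2 - x*z - y
trace(b^2 a^-1 b a) = trace(b a b^2) trace(a) - trace(b a b^2 a)  (eliminate a^-1) = x*y^2*z - x^2*y - y*z^2 + y
trace(b^2 a^-1 b a^-1) = trace(b^2 a^-1 b) trace(a) - trace(b^2 a^-1 b a)  (eliminate a^-1) = x^2*y^3 - 2*x*y^2*z - x^2*y + y*z^2 + x*z - y
trace(b^2 a^-1 b a^-2) = trace(b^2 a^-1 b a^-1) trace(a) - trace(b^2 a^-1 b)  (eliminate a^-1) = x^3*y^3 - 2*x^2*y^2*z - x^3*y - x*y^3 + x*y*z^2 + x^2*z + y^2*z + x*y - z

x^3*y^3 - 2*x^2*y^2*z - x^3*y - x*y^3 + x*y*z^2 + x^2*z + y^2*z + x*y - z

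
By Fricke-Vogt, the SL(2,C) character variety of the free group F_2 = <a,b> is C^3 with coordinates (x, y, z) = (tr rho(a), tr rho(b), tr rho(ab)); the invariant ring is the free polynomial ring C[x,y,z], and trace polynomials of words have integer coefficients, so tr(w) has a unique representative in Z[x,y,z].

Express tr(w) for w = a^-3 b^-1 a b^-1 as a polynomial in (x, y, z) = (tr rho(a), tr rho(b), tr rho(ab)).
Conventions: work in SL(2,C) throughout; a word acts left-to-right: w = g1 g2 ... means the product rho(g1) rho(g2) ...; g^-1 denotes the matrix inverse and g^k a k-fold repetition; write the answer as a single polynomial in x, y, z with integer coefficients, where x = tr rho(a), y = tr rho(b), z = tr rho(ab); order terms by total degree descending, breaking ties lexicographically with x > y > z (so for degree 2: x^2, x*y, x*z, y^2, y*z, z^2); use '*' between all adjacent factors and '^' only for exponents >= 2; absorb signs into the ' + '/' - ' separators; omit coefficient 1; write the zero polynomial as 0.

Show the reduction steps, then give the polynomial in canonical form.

trace(a^-1) = trace(a) = x
trace(a^-2) = trace(a^-1) trace(a) - trace(1) = x^2 - 2
trace(a^-1 b) = trace(b) trace(a) - trace(b a) = x*y - z
trace(a^-2 b) = trace(a^-1 b) trace(a) - trace(a^-1 b a) = x^2*y - x*z - y
trace(b^-1 a^-2) = trace(a^-2) trace(b) - trace(a^-2 b) = x*z - y
trace(b a b) = trace(b) trace(a b) - trace(a) = y*z - x
trace(b a b a) = trace(b a) trace(b a) - trace(1) = z^2 - 2
trace(a^-1 b a b) = trace(b a b) trace(a) - trace(b a b a) = x*y*z - x^2 - z^2 + 2
trace(a^-1 b a b^-1) = trace(a^-1 b a) trace(b) - trace(a^-1 b a b) = -x*y*z + x^2 + y^2 + z^2 - 2
trace(b a b^-1 a^-2) = trace(a^-1 b a b^-1) trace(a) - trace(a^-1 b a b^-1 a) = -x^2*y*z + x^3 + x*y^2 + x*z^2 - 3*x
trace(a b^-1 a^-3 b) = trace(b a b^-1 a^-2) trace(a) - trace(b a b^-1 a^-1) = -x^3*y*z + x^4 + x^2*y^2 + x^2*z^2 + x*y*z - 4*x^2 - y^2 - z^2 + 2
trace(a^-3 b^-1 a b^-1) = trace(a b^-1 a^-3) trace(b) - trace(a b^-1 a^-3 b) = x^3*y*z - x^4 - x^2*y^2 - x^2*z^2 + 4*x^2 + z^2 - 2

x^3*y*z - x^4 - x^2*y^2 - x^2*z^2 + 4*x^2 + z^2 - 2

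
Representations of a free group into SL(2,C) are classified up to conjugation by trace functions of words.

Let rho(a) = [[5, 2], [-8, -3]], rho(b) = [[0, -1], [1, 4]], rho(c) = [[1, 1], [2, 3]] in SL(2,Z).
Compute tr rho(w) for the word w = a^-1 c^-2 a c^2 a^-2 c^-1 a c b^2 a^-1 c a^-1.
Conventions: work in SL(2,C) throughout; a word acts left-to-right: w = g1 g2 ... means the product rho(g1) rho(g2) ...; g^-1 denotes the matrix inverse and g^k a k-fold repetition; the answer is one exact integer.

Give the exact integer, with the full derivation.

329984860

rho(a^-1) = [[-3, -2], [8, 5]]
... * rho(c^-1) = [[3, -1], [-2, 1]]  ->  [[-5, 1], [14, -3]]
... * rho(c^-1) = [[3, -1], [-2, 1]]  ->  [[-17, 6], [48, -17]]
... * rho(a) = [[5, 2], [-8, -3]]  ->  [[-133, -52], [376, 147]]
... * rho(c) = [[1, 1], [2, 3]]  ->  [[-237, -289], [670, 817]]
... * rho(c) = [[1, 1], [2, 3]]  ->  [[-815, -1104], [2304, 3121]]
... * rho(a^-1) = [[-3, -2], [8, 5]]  ->  [[-6387, -3890], [18056, 10997]]
... * rho(a^-1) = [[-3, -2], [8, 5]]  ->  [[-11959, -6676], [33808, 18873]]
... * rho(c^-1) = [[3, -1], [-2, 1]]  ->  [[-22525, 5283], [63678, -14935]]
... * rho(a) = [[5, 2], [-8, -3]]  ->  [[-154889, -60899], [437870, 172161]]
... * rho(c) = [[1, 1], [2, 3]]  ->  [[-276687, -337586], [782192, 954353]]
... * rho(b) = [[0, -1], [1, 4]]  ->  [[-337586, -1073657], [954353, 3035220]]
... * rho(b) = [[0, -1], [1, 4]]  ->  [[-1073657, -3957042], [3035220, 11186527]]
... * rho(a^-1) = [[-3, -2], [8, 5]]  ->  [[-28435365, -17637896], [80386556, 49862195]]
... * rho(c) = [[1, 1], [2, 3]]  ->  [[-63711157, -81349053], [180110946, 229973141]]
... * rho(a^-1) = [[-3, -2], [8, 5]]  ->  [[-459658953, -279322951], [1299452290, 789643813]]
tr = -459658953 + 789643813 = 329984860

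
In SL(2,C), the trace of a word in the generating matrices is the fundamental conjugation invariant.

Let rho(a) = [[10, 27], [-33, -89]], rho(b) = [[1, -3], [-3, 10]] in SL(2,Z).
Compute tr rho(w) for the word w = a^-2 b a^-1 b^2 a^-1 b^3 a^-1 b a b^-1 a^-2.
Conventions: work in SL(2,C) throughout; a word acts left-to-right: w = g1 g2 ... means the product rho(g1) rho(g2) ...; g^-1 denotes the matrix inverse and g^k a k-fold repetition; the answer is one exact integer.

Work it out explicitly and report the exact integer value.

rho(a^-1) = [[-89, -27], [33, 10]]
... * rho(a^-1) = [[-89, -27], [33, 10]]  ->  [[7030, 2133], [-2607, -791]]
... * rho(b) = [[1, -3], [-3, 10]]  ->  [[631, 240], [-234, -89]]
... * rho(a^-1) = [[-89, -27], [33, 10]]  ->  [[-48239, -14637], [17889, 5428]]
... * rho(b) = [[1, -3], [-3, 10]]  ->  [[-4328, -1653], [1605, 613]]
... * rho(b) = [[1, -3], [-3, 10]]  ->  [[631, -3546], [-234, 1315]]
... * rho(a^-1) = [[-89, -27], [33, 10]]  ->  [[-173177, -52497], [64221, 19468]]
... * rho(b) = [[1, -3], [-3, 10]]  ->  [[-15686, -5439], [5817, 2017]]
... * rho(b) = [[1, -3], [-3, 10]]  ->  [[631, -7332], [-234, 2719]]
... * rho(b) = [[1, -3], [-3, 10]]  ->  [[22627, -75213], [-8391, 27892]]
... * rho(a^-1) = [[-89, -27], [33, 10]]  ->  [[-4495832, -1363059], [1667235, 505477]]
... * rho(b) = [[1, -3], [-3, 10]]  ->  [[-406655, -143094], [150804, 53065]]
... * rho(a) = [[10, 27], [-33, -89]]  ->  [[655552, 1755681], [-243105, -651077]]
... * rho(b^-1) = [[10, 3], [3, 1]]  ->  [[11822563, 3722337], [-4384281, -1380392]]
... * rho(a^-1) = [[-89, -27], [33, 10]]  ->  [[-929370986, -281985831], [344648073, 104571667]]
... * rho(a^-1) = [[-89, -27], [33, 10]]  ->  [[73408485331, 22273158312], [-27222813486, -8259781301]]
tr = 73408485331 + -8259781301 = 65148704030

65148704030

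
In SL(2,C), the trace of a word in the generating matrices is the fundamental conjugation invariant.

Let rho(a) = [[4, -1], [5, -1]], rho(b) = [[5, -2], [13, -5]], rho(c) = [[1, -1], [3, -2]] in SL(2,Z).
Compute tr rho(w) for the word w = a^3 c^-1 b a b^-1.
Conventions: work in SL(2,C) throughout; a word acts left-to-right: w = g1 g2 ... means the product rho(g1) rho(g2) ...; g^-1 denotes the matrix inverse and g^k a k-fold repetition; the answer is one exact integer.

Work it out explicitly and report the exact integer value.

rho(a) = [[4, -1], [5, -1]]
... * rho(a) = [[4, -1], [5, -1]]  ->  [[11, -3], [15, -4]]
... * rho(a) = [[4, -1], [5, -1]]  ->  [[29, -8], [40, -11]]
... * rho(c^-1) = [[-2, 1], [-3, 1]]  ->  [[-34, 21], [-47, 29]]
... * rho(b) = [[5, -2], [13, -5]]  ->  [[103, -37], [142, -51]]
... * rho(a) = [[4, -1], [5, -1]]  ->  [[227, -66], [313, -91]]
... * rho(b^-1) = [[-5, 2], [-13, 5]]  ->  [[-277, 124], [-382, 171]]
tr = -277 + 171 = -106

-106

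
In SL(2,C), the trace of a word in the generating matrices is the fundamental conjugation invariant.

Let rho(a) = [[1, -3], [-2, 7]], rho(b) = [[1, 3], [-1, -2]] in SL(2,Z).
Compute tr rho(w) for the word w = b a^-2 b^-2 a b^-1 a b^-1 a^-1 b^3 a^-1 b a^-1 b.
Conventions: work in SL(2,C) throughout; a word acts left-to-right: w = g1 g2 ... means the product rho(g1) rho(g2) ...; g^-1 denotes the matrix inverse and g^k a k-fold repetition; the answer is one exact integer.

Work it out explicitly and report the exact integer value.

rho(b) = [[1, 3], [-1, -2]]
... * rho(a^-1) = [[7, 3], [2, 1]]  ->  [[13, 6], [-11, -5]]
... * rho(a^-1) = [[7, 3], [2, 1]]  ->  [[103, 45], [-87, -38]]
... * rho(b^-1) = [[-2, -3], [1, 1]]  ->  [[-161, -264], [136, 223]]
... * rho(b^-1) = [[-2, -3], [1, 1]]  ->  [[58, 219], [-49, -185]]
... * rho(a) = [[1, -3], [-2, 7]]  ->  [[-380, 1359], [321, -1148]]
... * rho(b^-1) = [[-2, -3], [1, 1]]  ->  [[2119, 2499], [-1790, -2111]]
... * rho(a) = [[1, -3], [-2, 7]]  ->  [[-2879, 11136], [2432, -9407]]
... * rho(b^-1) = [[-2, -3], [1, 1]]  ->  [[16894, 19773], [-14271, -16703]]
... * rho(a^-1) = [[7, 3], [2, 1]]  ->  [[157804, 70455], [-133303, -59516]]
... * rho(b) = [[1, 3], [-1, -2]]  ->  [[87349, 332502], [-73787, -280877]]
... * rho(b) = [[1, 3], [-1, -2]]  ->  [[-245153, -402957], [207090, 340393]]
... * rho(b) = [[1, 3], [-1, -2]]  ->  [[157804, 70455], [-133303, -59516]]
... * rho(a^-1) = [[7, 3], [2, 1]]  ->  [[1245538, 543867], [-1052153, -459425]]
... * rho(b) = [[1, 3], [-1, -2]]  ->  [[701671, 2648880], [-592728, -2237609]]
... * rho(a^-1) = [[7, 3], [2, 1]]  ->  [[10209457, 4753893], [-8624314, -4015793]]
... * rho(b) = [[1, 3], [-1, -2]]  ->  [[5455564, 21120585], [-4608521, -17841356]]
tr = 5455564 + -17841356 = -12385792

-12385792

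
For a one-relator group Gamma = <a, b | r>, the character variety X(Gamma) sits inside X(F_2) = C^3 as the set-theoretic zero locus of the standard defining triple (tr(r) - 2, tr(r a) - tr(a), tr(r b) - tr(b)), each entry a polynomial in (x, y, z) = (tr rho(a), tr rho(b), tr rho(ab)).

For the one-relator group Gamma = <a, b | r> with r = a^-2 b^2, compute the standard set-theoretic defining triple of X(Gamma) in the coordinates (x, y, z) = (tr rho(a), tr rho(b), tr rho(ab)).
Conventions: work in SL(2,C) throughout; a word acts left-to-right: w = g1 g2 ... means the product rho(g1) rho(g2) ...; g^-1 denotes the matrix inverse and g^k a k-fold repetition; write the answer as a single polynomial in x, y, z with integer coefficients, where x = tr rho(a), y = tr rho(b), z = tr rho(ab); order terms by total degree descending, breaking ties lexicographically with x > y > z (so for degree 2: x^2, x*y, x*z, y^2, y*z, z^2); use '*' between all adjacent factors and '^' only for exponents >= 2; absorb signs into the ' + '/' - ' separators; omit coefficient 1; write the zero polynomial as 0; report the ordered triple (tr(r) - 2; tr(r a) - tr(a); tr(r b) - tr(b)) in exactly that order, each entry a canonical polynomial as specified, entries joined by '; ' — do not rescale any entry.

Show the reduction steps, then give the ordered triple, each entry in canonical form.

x^2*y^2 - x*y*z - x^2 - y^2; x*y^2 - y*z - 2*x; x^2*y^3 - x*y^2*z - 2*x^2*y - y^3 + x*z + 2*y

trace(b^2) = trace(b) trace(b) - trace(1) = y^2 - 2
apply: trace(b^2 a) = trace(b) trace(a b) - trace(a) = y*z - x
trace(b^2 a^-1) = trace(b^2) trace(a) - trace(b^2 a) = x*y^2 - y*z - x
apply: trace(a^-2 b^2) = trace(b^2 a^-1) trace(a) - trace(b^2) = x^2*y^2 - x*y*z - x^2 - y^2 + 2
use: trace(b^3) = trace(b) trace(b^2) - trace(b) = y^3 - 3*y
use: trace(b^3 a) = trace(b) trace(a b^2) - trace(a b) = y^2*z - x*y - z
trace(b^3 a^-1) = trace(b^3) trace(a) - trace(b^3 a) = x*y^3 - y^2*z - 2*x*y + z
use: trace(a^-2 b^3) = trace(b^3 a^-1) trace(a) - trace(b^3) = x^2*y^3 - x*y^2*z - 2*x^2*y - y^3 + x*z + 3*y
assemble the triple (trace(r) - 2; trace(r a) - x; trace(r b) - y)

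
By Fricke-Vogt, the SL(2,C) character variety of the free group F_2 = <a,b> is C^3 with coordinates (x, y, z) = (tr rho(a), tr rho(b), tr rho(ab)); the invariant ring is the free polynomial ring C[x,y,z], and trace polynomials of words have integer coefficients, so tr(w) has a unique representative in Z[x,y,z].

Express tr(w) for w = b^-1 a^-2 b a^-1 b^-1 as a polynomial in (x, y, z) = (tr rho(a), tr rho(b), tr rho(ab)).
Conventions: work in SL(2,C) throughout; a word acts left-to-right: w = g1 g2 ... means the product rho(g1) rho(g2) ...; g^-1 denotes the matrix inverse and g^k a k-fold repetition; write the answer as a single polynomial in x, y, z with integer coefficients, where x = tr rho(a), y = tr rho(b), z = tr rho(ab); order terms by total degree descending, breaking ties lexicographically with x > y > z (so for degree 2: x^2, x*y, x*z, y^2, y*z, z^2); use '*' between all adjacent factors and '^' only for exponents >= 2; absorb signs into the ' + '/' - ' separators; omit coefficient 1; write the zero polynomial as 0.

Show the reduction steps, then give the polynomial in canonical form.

use: trace(a^-1) = trace(a) = x
apply: trace(a^-1 b) = trace(b) * trace(a) - trace(b a)  (eliminate a^-1) = x*y - z
apply: trace(b^-1 a^-1) = trace(a^-1) * trace(b) - trace(a^-1 b)  (eliminate b^-1) = z
trace(a b a) = trace(a) * trace(b a) - trace(b)  (reduce the a square) = x*z - y
trace(a b a b) = trace(b a) * trace(b a) - trace(1)  (split on b) = z^2 - 2
apply: trace(b a b^-1 a) = trace(a b a) * trace(b) - trace(a b a b)  (eliminate b^-1) = x*y*z - y^2 - z^2 + 2
use: trace(a^-1 b a b^-1) = trace(b a b^-1) * trace(a) - trace(b a b^-1 a)  (eliminate a^-1) = -x*y*z + x^2 + y^2 + z^2 - 2
trace(b^-2 a^-1 b a) = trace(a^-1 b a b^-1) * trace(b) - trace(a^-1 b a)  (eliminate b^-1) = -x*y^2*z + x^2*y + y^3 + y*z^2 - 3*y
use: trace(b a^-1 b^-2 a^-1) = trace(b^-2 a^-1 b) * trace(a) - trace(b^-2 a^-1 b a)  (eliminate a^-1) = x*y^2*z - x^2*y - y^3 - y*z^2 + x*z + 3*y
trace(b^-1 a^-2 b a^-1 b^-1) = trace(b a^-1 b^-2 a^-1) * trace(a) - trace(b a^-1 b^-2)  (eliminate a^-1) = x^2*y^2*z - x^3*y - x*y^3 - x*y*z^2 + x^2*z + 3*x*y - z

x^2*y^2*z - x^3*y - x*y^3 - x*y*z^2 + x^2*z + 3*x*y - z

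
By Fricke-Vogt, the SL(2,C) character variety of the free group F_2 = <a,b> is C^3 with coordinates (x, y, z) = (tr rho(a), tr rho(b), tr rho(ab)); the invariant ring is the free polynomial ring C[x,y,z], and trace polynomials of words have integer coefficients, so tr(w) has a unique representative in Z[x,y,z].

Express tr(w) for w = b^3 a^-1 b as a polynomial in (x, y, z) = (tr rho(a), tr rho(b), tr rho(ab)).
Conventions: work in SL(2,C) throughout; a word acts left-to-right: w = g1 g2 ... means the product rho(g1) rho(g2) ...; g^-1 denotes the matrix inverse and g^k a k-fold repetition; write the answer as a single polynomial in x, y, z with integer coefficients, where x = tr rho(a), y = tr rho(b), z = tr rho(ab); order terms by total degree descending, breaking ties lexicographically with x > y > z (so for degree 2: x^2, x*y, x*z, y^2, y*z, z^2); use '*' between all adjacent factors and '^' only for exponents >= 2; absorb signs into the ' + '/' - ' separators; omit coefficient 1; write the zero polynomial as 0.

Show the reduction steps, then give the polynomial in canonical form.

and trace(b^2) = trace(b) trace(b) - trace(1) = y^2 - 2
and trace(b^3) = trace(b) trace(b^2) - trace(b) = y^3 - 3*y
trace(b^4) = trace(b) trace(b^3) - trace(b^2) = y^4 - 4*y^2 + 2
next, trace(a b^2) = trace(b) trace(a b) - trace(a) = y*z - x
trace(b^2 a b) = trace(b) trace(a b^2) - trace(a b) = y^2*z - x*y - z
next, trace(b^4 a) = trace(b) trace(b^2 a b) - trace(b^2 a) = y^3*z - x*y^2 - 2*y*z + x
trace(b^3 a^-1 b) = trace(b^4) trace(a) - trace(b^4 a) = x*y^4 - y^3*z - 3*x*y^2 + 2*y*z + x

x*y^4 - y^3*z - 3*x*y^2 + 2*y*z + x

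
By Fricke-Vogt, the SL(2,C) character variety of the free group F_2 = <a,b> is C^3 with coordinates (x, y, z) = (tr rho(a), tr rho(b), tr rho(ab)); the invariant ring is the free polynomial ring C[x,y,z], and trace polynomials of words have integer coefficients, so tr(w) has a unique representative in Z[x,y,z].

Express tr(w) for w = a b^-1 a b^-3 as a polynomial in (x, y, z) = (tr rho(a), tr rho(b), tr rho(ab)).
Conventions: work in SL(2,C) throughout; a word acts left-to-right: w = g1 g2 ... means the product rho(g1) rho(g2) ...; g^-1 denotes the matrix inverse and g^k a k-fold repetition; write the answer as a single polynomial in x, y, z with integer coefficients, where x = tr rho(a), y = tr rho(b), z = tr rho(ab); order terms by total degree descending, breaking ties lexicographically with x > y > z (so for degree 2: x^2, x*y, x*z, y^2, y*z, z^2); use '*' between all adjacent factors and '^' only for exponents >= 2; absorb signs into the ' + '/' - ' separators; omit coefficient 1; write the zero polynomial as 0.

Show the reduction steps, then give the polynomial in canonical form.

tr(a^2) = tr(a) * tr(a) - tr(1)  (reduce the a square) = x^2 - 2
tr(a^2 b) = tr(a) * tr(b a) - tr(b)  (reduce the a square) = x*z - y
apply: tr(a^2 b^-1) = tr(a^2) * tr(b) - tr(a^2 b)  (eliminate b^-1) = x^2*y - x*z - y
apply: tr(a^2 b^-2) = tr(a^2 b^-1) * tr(b) - tr(a^2)  (eliminate b^-1) = x^2*y^2 - x*y*z - x^2 - y^2 + 2
tr(a b^-3 a) = tr(a^2 b^-2) * tr(b) - tr(a^2 b^-1)  (eliminate b^-1) = x^2*y^3 - x*y^2*z - 2*x^2*y - y^3 + x*z + 3*y
tr(a b a b) = tr(b a) * tr(b a) - tr(1)  (split on b) = z^2 - 2
tr(a b a b^-1) = tr(a b a) * tr(b) - tr(a b a b)  (eliminate b^-1) = x*y*z - y^2 - z^2 + 2
tr(b^-2 a b a) = tr(a b a b^-1) * tr(b) - tr(a b a)  (eliminate b^-1) = x*y^2*z - y^3 - y*z^2 - x*z + 3*y
tr(a b^-3 a b) = tr(b^-2 a b a) * tr(b) - tr(b^-2 a b a b)  (eliminate b^-1) = x*y^3*z - y^4 - y^2*z^2 - 2*x*y*z + 4*y^2 + z^2 - 2
tr(a b^-1 a b^-3) = tr(a b^-3 a) * tr(b) - tr(a b^-3 a b)  (eliminate b^-1) = x^2*y^4 - 2*x*y^3*z - 2*x^2*y^2 + y^2*z^2 + 3*x*y*z - y^2 - z^2 + 2

x^2*y^4 - 2*x*y^3*z - 2*x^2*y^2 + y^2*z^2 + 3*x*y*z - y^2 - z^2 + 2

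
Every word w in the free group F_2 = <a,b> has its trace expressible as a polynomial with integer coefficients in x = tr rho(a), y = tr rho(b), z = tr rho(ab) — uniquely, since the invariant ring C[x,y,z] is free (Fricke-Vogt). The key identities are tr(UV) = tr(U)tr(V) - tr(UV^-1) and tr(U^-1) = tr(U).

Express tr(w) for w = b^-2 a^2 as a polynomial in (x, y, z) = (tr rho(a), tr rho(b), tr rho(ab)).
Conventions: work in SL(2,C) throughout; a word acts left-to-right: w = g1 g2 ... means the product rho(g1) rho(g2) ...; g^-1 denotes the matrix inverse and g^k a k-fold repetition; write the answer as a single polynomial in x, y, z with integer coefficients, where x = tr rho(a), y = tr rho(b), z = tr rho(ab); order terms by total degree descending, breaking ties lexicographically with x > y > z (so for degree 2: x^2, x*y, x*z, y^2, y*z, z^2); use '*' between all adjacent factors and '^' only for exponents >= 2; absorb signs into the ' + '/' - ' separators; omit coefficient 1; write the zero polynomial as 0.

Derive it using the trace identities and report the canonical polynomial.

x^2*y^2 - x*y*z - x^2 - y^2 + 2

tr(a^2) = tr(a)*tr(a) - tr(1) = x^2 - 2
and tr(a^2 b) = tr(a)*tr(b a) - tr(b) = x*z - y
next, tr(b^-1 a^2) = tr(a^2)*tr(b) - tr(a^2 b) = x^2*y - x*z - y
tr(b^-2 a^2) = tr(b^-1 a^2)*tr(b) - tr(b^-1 a^2 b) = x^2*y^2 - x*y*z - x^2 - y^2 + 2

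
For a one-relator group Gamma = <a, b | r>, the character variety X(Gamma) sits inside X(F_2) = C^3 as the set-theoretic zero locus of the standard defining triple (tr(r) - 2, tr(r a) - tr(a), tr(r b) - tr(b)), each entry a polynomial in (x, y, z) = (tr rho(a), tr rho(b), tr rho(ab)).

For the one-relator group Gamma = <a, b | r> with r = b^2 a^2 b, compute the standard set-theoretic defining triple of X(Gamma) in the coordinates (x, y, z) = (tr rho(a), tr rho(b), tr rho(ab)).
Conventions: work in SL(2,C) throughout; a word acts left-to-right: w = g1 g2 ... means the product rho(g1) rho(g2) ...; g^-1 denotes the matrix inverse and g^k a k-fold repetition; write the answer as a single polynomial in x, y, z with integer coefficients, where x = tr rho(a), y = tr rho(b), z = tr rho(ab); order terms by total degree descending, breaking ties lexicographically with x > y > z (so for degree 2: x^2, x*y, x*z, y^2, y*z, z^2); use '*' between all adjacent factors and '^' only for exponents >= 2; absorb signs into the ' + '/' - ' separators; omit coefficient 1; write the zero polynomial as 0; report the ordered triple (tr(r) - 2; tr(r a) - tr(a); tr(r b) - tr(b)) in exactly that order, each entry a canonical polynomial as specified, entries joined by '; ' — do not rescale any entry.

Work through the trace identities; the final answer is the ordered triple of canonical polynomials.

x*y^2*z - x^2*y - y^3 - x*z + 3*y - 2; x*y*z^2 - x^2*z - y^2*z - x + z; x*y^3*z - x^2*y^2 - y^4 - 2*x*y*z + x^2 + 4*y^2 - y - 2

tr(a^2 b) = tr(a)*tr(b a) - tr(b) = x*z - y
tr(a^2) = tr(a)*tr(a) - tr(1) = x^2 - 2
tr(b a^2 b) = tr(b)*tr(a^2 b) - tr(a^2) = x*y*z - x^2 - y^2 + 2
use: tr(b^2 a^2 b) = tr(b)*tr(b a^2 b) - tr(b a^2) = x*y^2*z - x^2*y - y^3 - x*z + 3*y
tr(b a b a) = tr(b a)*tr(b a) - tr(1)  (split on b) = z^2 - 2
tr(b a b) = tr(b)*tr(a b) - tr(a)  (reduce the b square) = y*z - x
tr(a^2 b a b) = tr(a)*tr(b a b a) - tr(b a b)  (reduce the a square) = x*z^2 - y*z - x
apply: tr(a^2 b a) = tr(a)*tr(a b a) - tr(a b)  (reduce the a square) = x^2*z - x*y - z
use: tr(b^2 a^2 b a) = tr(b)*tr(a^2 b a b) - tr(a^2 b a)  (reduce the b square) = x*y*z^2 - x^2*z - y^2*z + z
apply: tr(b^2 a^2 b^2) = tr(b)*tr(b^2 a^2 b) - tr(b^2 a^2)  (reduce the b square) = x*y^3*z - x^2*y^2 - y^4 - 2*x*y*z + x^2 + 4*y^2 - 2
assemble the triple (tr(r) - 2; tr(r a) - x; tr(r b) - y)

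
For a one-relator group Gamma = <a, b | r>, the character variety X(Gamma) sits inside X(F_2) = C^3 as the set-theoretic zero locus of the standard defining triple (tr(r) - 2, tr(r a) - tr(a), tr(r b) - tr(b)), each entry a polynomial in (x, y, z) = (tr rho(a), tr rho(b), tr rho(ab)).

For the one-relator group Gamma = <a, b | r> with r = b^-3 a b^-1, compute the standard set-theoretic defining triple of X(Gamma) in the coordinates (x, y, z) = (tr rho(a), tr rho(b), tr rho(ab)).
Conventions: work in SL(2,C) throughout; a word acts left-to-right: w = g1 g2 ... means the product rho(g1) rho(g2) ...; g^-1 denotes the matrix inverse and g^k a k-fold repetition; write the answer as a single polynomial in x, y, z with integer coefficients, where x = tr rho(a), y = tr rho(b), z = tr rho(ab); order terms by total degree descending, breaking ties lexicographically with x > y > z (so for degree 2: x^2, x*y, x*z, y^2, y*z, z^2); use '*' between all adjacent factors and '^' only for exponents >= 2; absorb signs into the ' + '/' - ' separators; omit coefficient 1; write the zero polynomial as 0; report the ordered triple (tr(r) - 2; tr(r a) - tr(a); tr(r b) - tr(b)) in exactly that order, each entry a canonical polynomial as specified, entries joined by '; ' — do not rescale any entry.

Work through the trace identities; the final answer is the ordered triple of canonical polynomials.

next, tr(a b^-1) = tr(a)*tr(b) - tr(a b) = x*y - z
and tr(b^-1 a b^-1) = tr(a b^-1)*tr(b) - tr(a) = x*y^2 - y*z - x
next, tr(b^-3 a) = tr(b^-1 a b^-1)*tr(b) - tr(b^-1 a) = x*y^3 - y^2*z - 2*x*y + z
next, tr(b^-3 a b^-1) = tr(b^-3 a)*tr(b) - tr(b^-3 a b) = x*y^4 - y^3*z - 3*x*y^2 + 2*y*z + x
tr(a^2) = tr(a)*tr(a) - tr(1)  (reduce the a square) = x^2 - 2
next, tr(a^2 b) = tr(a)*tr(b a) - tr(b)  (reduce the a square) = x*z - y
and tr(b^-1 a^2) = tr(a^2)*tr(b) - tr(a^2 b)  (eliminate b^-1) = x^2*y - x*z - y
next, tr(a b^-2 a) = tr(b^-1 a^2)*tr(b) - tr(b^-1 a^2 b)  (eliminate b^-1) = x^2*y^2 - x*y*z - x^2 - y^2 + 2
and tr(a b a b) = tr(b a)*tr(b a) - tr(1)  (split on b) = z^2 - 2
and tr(b^-1 a b a) = tr(a b a)*tr(b) - tr(a b a b)  (eliminate b^-1) = x*y*z - y^2 - z^2 + 2
and tr(a b^-2 a b) = tr(b^-1 a b a)*tr(b) - tr(b^-1 a b a b)  (eliminate b^-1) = x*y^2*z - y^3 - y*z^2 - x*z + 3*y
tr(a b^-1 a b^-2) = tr(a b^-2 a)*tr(b) - tr(a b^-2 a b)  (eliminate b^-1) = x^2*y^3 - 2*x*y^2*z - x^2*y + y*z^2 + x*z - y
tr(a b^-1 a b^-1) = tr(a b^-1 a)*tr(b) - tr(a b^-1 a b)  (eliminate b^-1) = x^2*y^2 - 2*x*y*z + z^2 - 2
next, tr(b^-3 a b^-1 a) = tr(a b^-1 a b^-2)*tr(b) - tr(a b^-1 a b^-1)  (eliminate b^-1) = x^2*y^4 - 2*x*y^3*z - 2*x^2*y^2 + y^2*z^2 + 3*x*y*z - y^2 - z^2 + 2
assemble the triple (tr(r) - 2; tr(r a) - x; tr(r b) - y)

x*y^4 - y^3*z - 3*x*y^2 + 2*y*z + x - 2; x^2*y^4 - 2*x*y^3*z - 2*x^2*y^2 + y^2*z^2 + 3*x*y*z - y^2 - z^2 - x + 2; x*y^3 - y^2*z - 2*x*y - y + z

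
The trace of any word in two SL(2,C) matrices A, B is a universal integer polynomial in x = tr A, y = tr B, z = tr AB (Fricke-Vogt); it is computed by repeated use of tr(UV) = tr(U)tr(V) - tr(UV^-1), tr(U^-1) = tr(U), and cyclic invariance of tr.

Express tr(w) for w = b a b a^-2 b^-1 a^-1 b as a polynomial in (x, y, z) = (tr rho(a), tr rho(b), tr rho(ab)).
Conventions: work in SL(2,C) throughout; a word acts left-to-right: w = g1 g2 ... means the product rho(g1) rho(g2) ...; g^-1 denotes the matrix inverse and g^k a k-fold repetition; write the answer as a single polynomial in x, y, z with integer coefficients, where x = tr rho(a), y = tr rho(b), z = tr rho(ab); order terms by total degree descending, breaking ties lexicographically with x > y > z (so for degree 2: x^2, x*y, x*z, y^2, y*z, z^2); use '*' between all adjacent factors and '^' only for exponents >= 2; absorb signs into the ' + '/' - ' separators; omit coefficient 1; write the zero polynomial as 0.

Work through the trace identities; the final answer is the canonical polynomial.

x^2*y^2*z^2 - x^3*y*z - x*y^3*z - x*y*z^3 + x^2*y^2 + 3*x*y*z - x^2 - y^2 + 2

trace(b a b) = trace(b) trace(a b) - trace(a) = y*z - x
trace(b a b a) = trace(b a) trace(b a) - trace(1)   [split at repeated b] = z^2 - 2
next, trace(b a b a^-1) = trace(b a b) trace(a) - trace(b a b a) = x*y*z - x^2 - z^2 + 2
and trace(a^2 b) = trace(a) trace(b a) - trace(b) = x*z - y
and trace(a^2) = trace(a) trace(a) - trace(1) = x^2 - 2
trace(a b^2 a) = trace(b) trace(a^2 b) - trace(a^2) = x*y*z - x^2 - y^2 + 2
trace(a b a^2 b) = trace(a) trace(b a b a) - trace(b a b) = x*z^2 - y*z - x
trace(a b a^2) = trace(a) trace(a b a) - trace(a b) = x^2*z - x*y - z
and trace(a b^2 a b a) = trace(b) trace(a b a^2 b) - trace(a b a^2) = x*y*z^2 - x^2*z - y^2*z + z
trace(a b a b a b) = trace(a b) trace(a b a b) - trace(a^-1 b^-1)   [split at repeated a] = z^3 - 3*z
trace(a b^2 a b a b) = trace(b) trace(a b a b a b) - trace(a b a b a) = y*z^3 - x*z^2 - 2*y*z + x
next, trace(b^-1 a b^2 a b a) = trace(a b^2 a b a) trace(b) - trace(a b^2 a b a b) = x*y^2*z^2 - x^2*y*z - y^3*z - y*z^3 + x*z^2 + 3*y*z - x
trace(b^2 a b a^-1 b^-1 a) = trace(b^-1 a b^2 a b) trace(a) - trace(b^-1 a b^2 a b a) = -x*y^2*z^2 + 2*x^2*y*z + y^3*z + y*z^3 - x^3 - x*y^2 - x*z^2 - 3*y*z + 3*x
trace(b^-1 a^-1 b^2 a b a^-1) = trace(b^2 a b a^-1 b^-1) trace(a) - trace(b^2 a b a^-1 b^-1 a) = x*y^2*z^2 - x^2*y*z - y^3*z - y*z^3 + x*y^2 + 3*y*z - x
trace(b^2) = trace(b) trace(b) - trace(1) = y^2 - 2
and trace(b a b a^-2 b^-1 a^-1 b) = trace(b^-1 a^-1 b^2 a b a^-1) trace(a) - trace(b^-1 a^-1 b^2 a b) = x^2*y^2*z^2 - x^3*y*z - x*y^3*z - x*y*z^3 + x^2*y^2 + 3*x*y*z - x^2 - y^2 + 2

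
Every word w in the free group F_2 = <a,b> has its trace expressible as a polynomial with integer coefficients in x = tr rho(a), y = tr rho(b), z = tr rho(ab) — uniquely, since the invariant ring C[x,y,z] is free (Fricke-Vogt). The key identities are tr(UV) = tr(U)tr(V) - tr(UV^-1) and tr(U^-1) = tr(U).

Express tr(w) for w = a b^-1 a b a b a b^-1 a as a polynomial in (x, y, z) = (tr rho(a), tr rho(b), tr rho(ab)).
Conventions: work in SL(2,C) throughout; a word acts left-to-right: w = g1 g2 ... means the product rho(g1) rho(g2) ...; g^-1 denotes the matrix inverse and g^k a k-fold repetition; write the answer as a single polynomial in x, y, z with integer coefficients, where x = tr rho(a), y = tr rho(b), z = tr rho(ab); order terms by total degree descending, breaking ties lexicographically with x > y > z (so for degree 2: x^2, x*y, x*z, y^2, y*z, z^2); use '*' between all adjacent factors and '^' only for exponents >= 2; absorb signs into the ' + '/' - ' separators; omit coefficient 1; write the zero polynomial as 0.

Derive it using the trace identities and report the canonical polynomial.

x^3*y^2*z^2 - x^2*y^3*z - 2*x^2*y*z^3 - x^3*y^2 + x*z^4 + 4*x^2*y*z + y^3*z + y*z^3 + x*y^2 - 3*x*z^2 - 4*y*z + x

tr(b a b a) = tr(a b) tr(a b) - tr(1) = z^2 - 2
tr(b a b) = tr(b) tr(a b) - tr(a) = y*z - x
tr(a b a b a) = tr(a) tr(b a b a) - tr(b a b) = x*z^2 - y*z - x
use: tr(b a b a^3) = tr(a) tr(a b a b a) - tr(a b a b) = x^2*z^2 - x*y*z - x^2 - z^2 + 2
tr(a^3 b a b a) = tr(a) tr(b a b a^3) - tr(b a b a^2) = x^3*z^2 - x^2*y*z - x^3 - 2*x*z^2 + y*z + 3*x
apply: tr(b a b a b a) = tr(a b) tr(a b a b) - tr(a^-1 b^-1) = z^3 - 3*z
tr(a b a) = tr(a) tr(b a) - tr(b) = x*z - y
tr(b a b a b) = tr(b) tr(a b a b) - tr(a b a) = y*z^2 - x*z - y
tr(a b a b a b a) = tr(a) tr(b a b a b a) - tr(b a b a b) = x*z^3 - y*z^2 - 2*x*z + y
tr(a^3 b a b a b) = tr(a) tr(a b a b a b a) - tr(a b a b a b) = x^2*z^3 - x*y*z^2 - 2*x^2*z - z^3 + x*y + 3*z
apply: tr(a b a b a b^-1 a^2) = tr(a^3 b a b a) tr(b) - tr(a^3 b a b a b) = x^3*y*z^2 - x^2*y^2*z - x^2*z^3 - x^3*y - x*y*z^2 + 2*x^2*z + y^2*z + z^3 + 2*x*y - 3*z
tr(b a b a b a b a) = tr(a b a b a b) tr(a b) - tr(b a b a) = z^4 - 4*z^2 + 2
tr(b a b a b a b) = tr(b) tr(a b a b a b) - tr(a b a b a) = y*z^3 - x*z^2 - 2*y*z + x
use: tr(a^2 b a b a b a b) = tr(a) tr(b a b a b a b a) - tr(b a b a b a b) = x*z^4 - y*z^3 - 3*x*z^2 + 2*y*z + x
tr(a b a b a b^-1 a^2 b) = tr(a^2 b a b a b a) tr(b) - tr(a^2 b a b a b a b) = x^2*y*z^3 - x*y^2*z^2 - x*z^4 - 2*x^2*y*z + x*y^2 + 3*x*z^2 + y*z - x
use: tr(a b^-1 a b a b a b^-1 a) = tr(a b a b a b^-1 a^2) tr(b) - tr(a b a b a b^-1 a^2 b) = x^3*y^2*z^2 - x^2*y^3*z - 2*x^2*y*z^3 - x^3*y^2 + x*z^4 + 4*x^2*y*z + y^3*z + y*z^3 + x*y^2 - 3*x*z^2 - 4*y*z + x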